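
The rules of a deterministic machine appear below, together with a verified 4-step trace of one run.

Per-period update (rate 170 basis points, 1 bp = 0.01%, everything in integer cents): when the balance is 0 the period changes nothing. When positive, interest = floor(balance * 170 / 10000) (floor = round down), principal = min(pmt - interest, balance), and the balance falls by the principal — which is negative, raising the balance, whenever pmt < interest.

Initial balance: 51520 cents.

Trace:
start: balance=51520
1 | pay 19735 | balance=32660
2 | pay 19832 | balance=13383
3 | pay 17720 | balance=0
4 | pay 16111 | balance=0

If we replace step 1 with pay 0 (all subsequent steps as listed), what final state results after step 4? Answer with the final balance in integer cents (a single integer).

467

(re-executing from step 1 with the substitution; state before step 1: balance=51520)
1 | pay 0 | balance=52395
2 | pay 19832 | balance=33453
3 | pay 17720 | balance=16301
4 | pay 16111 | balance=467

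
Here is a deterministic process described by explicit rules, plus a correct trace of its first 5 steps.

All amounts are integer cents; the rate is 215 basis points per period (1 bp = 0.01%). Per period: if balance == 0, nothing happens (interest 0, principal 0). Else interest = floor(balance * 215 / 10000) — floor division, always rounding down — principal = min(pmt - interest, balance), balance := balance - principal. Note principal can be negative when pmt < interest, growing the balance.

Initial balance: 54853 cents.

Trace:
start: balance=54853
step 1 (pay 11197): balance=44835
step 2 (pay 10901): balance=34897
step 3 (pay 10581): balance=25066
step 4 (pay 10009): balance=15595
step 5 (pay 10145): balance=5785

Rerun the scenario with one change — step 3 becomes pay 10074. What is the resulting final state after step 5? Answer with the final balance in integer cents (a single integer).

(re-executing from step 3 with the substitution; state before step 3: balance=34897)
step 3 (pay 10074): balance=25573
step 4 (pay 10009): balance=16113
step 5 (pay 10145): balance=6314

6314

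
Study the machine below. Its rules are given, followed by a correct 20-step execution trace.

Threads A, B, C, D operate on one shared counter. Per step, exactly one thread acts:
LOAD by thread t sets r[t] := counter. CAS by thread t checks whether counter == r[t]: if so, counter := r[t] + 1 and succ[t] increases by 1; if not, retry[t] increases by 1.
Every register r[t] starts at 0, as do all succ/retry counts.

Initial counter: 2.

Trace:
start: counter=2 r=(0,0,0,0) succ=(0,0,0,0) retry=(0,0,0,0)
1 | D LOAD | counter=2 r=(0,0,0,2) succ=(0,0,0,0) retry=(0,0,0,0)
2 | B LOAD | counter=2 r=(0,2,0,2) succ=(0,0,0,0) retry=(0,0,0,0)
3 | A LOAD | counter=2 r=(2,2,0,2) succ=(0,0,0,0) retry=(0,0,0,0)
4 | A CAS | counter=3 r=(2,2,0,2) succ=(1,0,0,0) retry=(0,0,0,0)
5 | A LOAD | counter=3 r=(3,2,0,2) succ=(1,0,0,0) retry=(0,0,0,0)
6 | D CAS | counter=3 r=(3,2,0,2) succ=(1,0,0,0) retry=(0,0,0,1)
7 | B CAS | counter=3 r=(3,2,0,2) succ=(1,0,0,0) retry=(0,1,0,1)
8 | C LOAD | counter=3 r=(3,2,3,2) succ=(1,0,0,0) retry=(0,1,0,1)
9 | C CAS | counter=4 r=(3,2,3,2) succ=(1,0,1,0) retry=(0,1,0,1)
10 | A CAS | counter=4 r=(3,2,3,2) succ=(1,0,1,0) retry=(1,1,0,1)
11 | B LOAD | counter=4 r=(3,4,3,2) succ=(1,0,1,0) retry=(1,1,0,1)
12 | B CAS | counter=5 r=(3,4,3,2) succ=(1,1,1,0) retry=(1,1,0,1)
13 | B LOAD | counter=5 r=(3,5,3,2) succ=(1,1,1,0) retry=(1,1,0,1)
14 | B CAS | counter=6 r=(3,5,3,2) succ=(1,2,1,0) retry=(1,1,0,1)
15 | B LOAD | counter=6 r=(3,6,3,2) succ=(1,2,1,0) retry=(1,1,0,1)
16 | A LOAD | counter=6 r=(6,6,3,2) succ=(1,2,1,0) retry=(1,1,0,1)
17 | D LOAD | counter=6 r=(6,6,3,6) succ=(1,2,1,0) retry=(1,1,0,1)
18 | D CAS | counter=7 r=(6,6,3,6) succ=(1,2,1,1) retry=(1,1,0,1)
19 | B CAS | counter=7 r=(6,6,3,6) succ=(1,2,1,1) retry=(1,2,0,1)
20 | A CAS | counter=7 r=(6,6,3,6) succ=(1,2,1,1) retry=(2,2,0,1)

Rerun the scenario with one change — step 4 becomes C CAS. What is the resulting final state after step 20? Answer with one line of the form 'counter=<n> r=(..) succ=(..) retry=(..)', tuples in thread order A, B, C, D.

counter=7 r=(6,6,3,6) succ=(0,2,1,2) retry=(2,2,1,0)

(re-executing from step 4 with the substitution; state before step 4: counter=2 r=(2,2,0,2) succ=(0,0,0,0) retry=(0,0,0,0))
4 | C CAS | counter=2 r=(2,2,0,2) succ=(0,0,0,0) retry=(0,0,1,0)
5 | A LOAD | counter=2 r=(2,2,0,2) succ=(0,0,0,0) retry=(0,0,1,0)
6 | D CAS | counter=3 r=(2,2,0,2) succ=(0,0,0,1) retry=(0,0,1,0)
7 | B CAS | counter=3 r=(2,2,0,2) succ=(0,0,0,1) retry=(0,1,1,0)
8 | C LOAD | counter=3 r=(2,2,3,2) succ=(0,0,0,1) retry=(0,1,1,0)
9 | C CAS | counter=4 r=(2,2,3,2) succ=(0,0,1,1) retry=(0,1,1,0)
10 | A CAS | counter=4 r=(2,2,3,2) succ=(0,0,1,1) retry=(1,1,1,0)
11 | B LOAD | counter=4 r=(2,4,3,2) succ=(0,0,1,1) retry=(1,1,1,0)
12 | B CAS | counter=5 r=(2,4,3,2) succ=(0,1,1,1) retry=(1,1,1,0)
13 | B LOAD | counter=5 r=(2,5,3,2) succ=(0,1,1,1) retry=(1,1,1,0)
14 | B CAS | counter=6 r=(2,5,3,2) succ=(0,2,1,1) retry=(1,1,1,0)
15 | B LOAD | counter=6 r=(2,6,3,2) succ=(0,2,1,1) retry=(1,1,1,0)
16 | A LOAD | counter=6 r=(6,6,3,2) succ=(0,2,1,1) retry=(1,1,1,0)
17 | D LOAD | counter=6 r=(6,6,3,6) succ=(0,2,1,1) retry=(1,1,1,0)
18 | D CAS | counter=7 r=(6,6,3,6) succ=(0,2,1,2) retry=(1,1,1,0)
19 | B CAS | counter=7 r=(6,6,3,6) succ=(0,2,1,2) retry=(1,2,1,0)
20 | A CAS | counter=7 r=(6,6,3,6) succ=(0,2,1,2) retry=(2,2,1,0)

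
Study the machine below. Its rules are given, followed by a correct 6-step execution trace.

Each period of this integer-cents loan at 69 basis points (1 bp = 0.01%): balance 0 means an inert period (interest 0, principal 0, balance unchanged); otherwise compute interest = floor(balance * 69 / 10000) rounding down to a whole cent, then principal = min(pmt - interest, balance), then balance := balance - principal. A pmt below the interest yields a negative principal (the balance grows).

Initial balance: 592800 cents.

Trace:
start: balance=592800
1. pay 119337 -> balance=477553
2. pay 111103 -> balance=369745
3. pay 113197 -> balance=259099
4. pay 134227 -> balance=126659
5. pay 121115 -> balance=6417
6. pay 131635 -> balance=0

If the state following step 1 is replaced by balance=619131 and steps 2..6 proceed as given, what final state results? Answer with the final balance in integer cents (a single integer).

state after step 1 := balance=619131
2. pay 111103 -> balance=512300
3. pay 113197 -> balance=402637
4. pay 134227 -> balance=271188
5. pay 121115 -> balance=151944
6. pay 131635 -> balance=21357

21357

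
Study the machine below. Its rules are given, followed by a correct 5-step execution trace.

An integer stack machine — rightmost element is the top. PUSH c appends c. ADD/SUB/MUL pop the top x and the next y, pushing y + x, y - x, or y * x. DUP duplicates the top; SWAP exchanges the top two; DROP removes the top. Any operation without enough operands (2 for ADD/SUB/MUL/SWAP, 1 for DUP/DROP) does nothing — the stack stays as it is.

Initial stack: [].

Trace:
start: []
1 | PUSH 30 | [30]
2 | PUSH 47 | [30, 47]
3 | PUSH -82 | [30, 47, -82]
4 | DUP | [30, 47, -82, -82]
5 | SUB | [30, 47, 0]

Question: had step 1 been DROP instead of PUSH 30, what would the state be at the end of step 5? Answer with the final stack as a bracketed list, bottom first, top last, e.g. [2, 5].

[47, 0]

(re-executing from step 1 with the substitution; state before step 1: [])
1 | DROP | []
2 | PUSH 47 | [47]
3 | PUSH -82 | [47, -82]
4 | DUP | [47, -82, -82]
5 | SUB | [47, 0]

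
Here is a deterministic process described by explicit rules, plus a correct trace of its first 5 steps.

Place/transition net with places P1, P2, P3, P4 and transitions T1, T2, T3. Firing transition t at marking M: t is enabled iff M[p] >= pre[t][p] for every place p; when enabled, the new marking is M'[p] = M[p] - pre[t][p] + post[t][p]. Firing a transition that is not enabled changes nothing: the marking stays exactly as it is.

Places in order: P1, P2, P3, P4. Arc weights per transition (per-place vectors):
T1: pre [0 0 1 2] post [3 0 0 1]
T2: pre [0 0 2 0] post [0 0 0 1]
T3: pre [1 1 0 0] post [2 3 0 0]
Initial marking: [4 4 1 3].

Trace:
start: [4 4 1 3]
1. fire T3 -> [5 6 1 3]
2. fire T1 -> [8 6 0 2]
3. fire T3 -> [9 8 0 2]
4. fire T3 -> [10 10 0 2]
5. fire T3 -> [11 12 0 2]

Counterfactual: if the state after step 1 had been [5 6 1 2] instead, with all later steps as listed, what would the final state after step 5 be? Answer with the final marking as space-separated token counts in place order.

11 12 0 1

state after step 1 := [5 6 1 2]
2. fire T1 -> [8 6 0 1]
3. fire T3 -> [9 8 0 1]
4. fire T3 -> [10 10 0 1]
5. fire T3 -> [11 12 0 1]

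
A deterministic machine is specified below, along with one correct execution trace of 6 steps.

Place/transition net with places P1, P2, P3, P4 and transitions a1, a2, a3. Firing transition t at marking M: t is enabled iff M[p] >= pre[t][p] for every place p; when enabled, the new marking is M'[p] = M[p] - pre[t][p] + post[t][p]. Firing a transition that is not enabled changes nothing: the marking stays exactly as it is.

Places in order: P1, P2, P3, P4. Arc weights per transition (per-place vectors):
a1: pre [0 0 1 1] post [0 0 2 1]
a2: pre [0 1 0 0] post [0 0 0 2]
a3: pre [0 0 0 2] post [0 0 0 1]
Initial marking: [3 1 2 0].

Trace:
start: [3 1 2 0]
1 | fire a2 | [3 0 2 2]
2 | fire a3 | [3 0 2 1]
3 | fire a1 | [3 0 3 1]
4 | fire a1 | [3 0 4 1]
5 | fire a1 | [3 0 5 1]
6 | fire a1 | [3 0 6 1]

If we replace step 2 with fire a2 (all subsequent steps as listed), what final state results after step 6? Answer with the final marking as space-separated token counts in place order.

(re-executing from step 2 with the substitution; state before step 2: [3 0 2 2])
2 | fire a2 | [3 0 2 2]
3 | fire a1 | [3 0 3 2]
4 | fire a1 | [3 0 4 2]
5 | fire a1 | [3 0 5 2]
6 | fire a1 | [3 0 6 2]

3 0 6 2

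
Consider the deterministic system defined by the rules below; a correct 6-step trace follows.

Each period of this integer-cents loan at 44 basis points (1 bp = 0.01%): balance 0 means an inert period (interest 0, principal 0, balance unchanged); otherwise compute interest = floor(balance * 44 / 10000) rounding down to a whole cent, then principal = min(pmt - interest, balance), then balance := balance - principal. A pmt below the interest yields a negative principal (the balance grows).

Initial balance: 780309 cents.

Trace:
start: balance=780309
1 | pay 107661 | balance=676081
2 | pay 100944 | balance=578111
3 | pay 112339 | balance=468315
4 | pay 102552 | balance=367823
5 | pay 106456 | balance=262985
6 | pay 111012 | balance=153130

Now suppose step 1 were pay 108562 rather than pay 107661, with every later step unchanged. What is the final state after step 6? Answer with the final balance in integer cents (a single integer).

(re-executing from step 1 with the substitution; state before step 1: balance=780309)
1 | pay 108562 | balance=675180
2 | pay 100944 | balance=577206
3 | pay 112339 | balance=467406
4 | pay 102552 | balance=366910
5 | pay 106456 | balance=262068
6 | pay 111012 | balance=152209

152209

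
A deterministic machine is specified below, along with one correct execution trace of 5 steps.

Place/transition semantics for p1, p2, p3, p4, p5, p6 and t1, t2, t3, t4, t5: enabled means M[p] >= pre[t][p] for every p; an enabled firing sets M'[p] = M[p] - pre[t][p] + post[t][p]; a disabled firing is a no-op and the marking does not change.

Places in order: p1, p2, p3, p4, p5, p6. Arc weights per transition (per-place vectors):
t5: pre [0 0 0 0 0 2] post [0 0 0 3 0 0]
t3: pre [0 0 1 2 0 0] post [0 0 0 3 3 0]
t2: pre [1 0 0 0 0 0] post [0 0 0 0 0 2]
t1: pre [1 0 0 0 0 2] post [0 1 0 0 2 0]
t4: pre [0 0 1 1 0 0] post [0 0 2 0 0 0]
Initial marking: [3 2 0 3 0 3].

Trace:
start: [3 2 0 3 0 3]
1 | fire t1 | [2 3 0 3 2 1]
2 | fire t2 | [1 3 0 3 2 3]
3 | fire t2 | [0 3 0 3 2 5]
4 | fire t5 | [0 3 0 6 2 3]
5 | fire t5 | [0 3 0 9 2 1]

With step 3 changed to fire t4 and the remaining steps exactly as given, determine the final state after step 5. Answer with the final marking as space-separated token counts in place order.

1 3 0 6 2 1

(re-executing from step 3 with the substitution; state before step 3: [1 3 0 3 2 3])
3 | fire t4 | [1 3 0 3 2 3]
4 | fire t5 | [1 3 0 6 2 1]
5 | fire t5 | [1 3 0 6 2 1]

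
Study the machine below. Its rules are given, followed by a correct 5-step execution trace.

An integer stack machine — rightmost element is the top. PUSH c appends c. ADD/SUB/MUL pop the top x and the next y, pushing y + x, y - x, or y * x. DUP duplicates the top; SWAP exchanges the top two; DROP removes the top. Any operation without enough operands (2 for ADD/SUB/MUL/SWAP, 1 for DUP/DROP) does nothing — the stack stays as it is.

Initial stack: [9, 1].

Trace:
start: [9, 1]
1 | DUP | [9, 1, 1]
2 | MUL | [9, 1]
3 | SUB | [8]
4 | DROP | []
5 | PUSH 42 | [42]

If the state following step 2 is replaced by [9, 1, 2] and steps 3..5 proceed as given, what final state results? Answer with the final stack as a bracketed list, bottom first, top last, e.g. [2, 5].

[9, 42]

state after step 2 := [9, 1, 2]
3 | SUB | [9, -1]
4 | DROP | [9]
5 | PUSH 42 | [9, 42]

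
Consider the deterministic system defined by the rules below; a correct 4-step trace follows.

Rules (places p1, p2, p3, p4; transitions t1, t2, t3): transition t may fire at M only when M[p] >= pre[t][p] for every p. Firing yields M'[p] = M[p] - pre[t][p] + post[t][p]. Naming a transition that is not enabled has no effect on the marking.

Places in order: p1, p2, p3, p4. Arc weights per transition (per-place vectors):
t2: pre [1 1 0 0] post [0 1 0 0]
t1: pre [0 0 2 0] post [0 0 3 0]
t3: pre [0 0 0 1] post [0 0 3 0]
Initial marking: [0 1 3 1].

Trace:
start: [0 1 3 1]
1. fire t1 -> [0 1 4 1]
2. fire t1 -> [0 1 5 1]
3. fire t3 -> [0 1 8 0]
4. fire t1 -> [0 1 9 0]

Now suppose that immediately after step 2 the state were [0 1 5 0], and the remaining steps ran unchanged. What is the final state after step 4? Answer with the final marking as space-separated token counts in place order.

state after step 2 := [0 1 5 0]
3. fire t3 -> [0 1 5 0]
4. fire t1 -> [0 1 6 0]

0 1 6 0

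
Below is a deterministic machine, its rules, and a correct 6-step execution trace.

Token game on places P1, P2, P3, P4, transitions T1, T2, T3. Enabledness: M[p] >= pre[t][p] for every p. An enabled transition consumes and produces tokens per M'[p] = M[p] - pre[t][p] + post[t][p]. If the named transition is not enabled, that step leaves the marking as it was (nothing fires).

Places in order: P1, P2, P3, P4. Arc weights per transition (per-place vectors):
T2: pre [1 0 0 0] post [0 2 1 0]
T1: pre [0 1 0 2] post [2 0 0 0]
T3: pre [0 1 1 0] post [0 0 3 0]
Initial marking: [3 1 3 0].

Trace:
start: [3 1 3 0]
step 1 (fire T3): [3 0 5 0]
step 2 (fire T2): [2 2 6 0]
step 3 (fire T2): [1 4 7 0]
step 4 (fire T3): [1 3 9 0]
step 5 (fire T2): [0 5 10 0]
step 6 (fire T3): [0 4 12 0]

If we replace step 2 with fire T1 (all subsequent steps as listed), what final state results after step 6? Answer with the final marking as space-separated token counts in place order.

(re-executing from step 2 with the substitution; state before step 2: [3 0 5 0])
step 2 (fire T1): [3 0 5 0]
step 3 (fire T2): [2 2 6 0]
step 4 (fire T3): [2 1 8 0]
step 5 (fire T2): [1 3 9 0]
step 6 (fire T3): [1 2 11 0]

1 2 11 0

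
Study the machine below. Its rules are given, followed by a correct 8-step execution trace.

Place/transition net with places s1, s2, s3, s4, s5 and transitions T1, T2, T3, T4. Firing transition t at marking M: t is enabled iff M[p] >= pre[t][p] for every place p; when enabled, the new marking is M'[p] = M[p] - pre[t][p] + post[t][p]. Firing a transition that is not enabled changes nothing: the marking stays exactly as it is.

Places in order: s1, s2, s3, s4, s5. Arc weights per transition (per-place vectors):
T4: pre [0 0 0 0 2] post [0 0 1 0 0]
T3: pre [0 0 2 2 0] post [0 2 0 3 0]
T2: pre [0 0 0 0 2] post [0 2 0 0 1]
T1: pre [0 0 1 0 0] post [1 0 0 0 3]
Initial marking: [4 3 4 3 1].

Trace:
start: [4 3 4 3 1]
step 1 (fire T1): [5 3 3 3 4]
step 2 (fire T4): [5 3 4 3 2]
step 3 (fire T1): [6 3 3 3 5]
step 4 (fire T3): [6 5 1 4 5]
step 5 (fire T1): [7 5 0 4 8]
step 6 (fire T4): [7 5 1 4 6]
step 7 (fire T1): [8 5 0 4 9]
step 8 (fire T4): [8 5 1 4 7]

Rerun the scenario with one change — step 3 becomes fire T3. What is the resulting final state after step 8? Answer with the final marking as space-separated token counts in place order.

6 7 1 5 1

(re-executing from step 3 with the substitution; state before step 3: [5 3 4 3 2])
step 3 (fire T3): [5 5 2 4 2]
step 4 (fire T3): [5 7 0 5 2]
step 5 (fire T1): [5 7 0 5 2]
step 6 (fire T4): [5 7 1 5 0]
step 7 (fire T1): [6 7 0 5 3]
step 8 (fire T4): [6 7 1 5 1]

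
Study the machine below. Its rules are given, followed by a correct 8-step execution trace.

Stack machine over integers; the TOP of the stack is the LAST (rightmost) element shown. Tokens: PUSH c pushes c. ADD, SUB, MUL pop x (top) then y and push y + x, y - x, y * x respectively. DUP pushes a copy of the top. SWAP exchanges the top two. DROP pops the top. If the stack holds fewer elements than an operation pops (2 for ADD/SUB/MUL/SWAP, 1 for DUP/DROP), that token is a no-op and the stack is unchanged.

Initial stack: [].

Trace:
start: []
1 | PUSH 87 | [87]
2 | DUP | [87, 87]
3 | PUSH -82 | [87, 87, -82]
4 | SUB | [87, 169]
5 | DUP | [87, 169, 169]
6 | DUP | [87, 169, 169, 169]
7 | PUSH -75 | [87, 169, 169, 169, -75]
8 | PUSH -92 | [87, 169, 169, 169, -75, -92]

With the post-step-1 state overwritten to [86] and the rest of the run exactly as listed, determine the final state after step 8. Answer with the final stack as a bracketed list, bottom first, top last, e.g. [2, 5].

[86, 168, 168, 168, -75, -92]

state after step 1 := [86]
2 | DUP | [86, 86]
3 | PUSH -82 | [86, 86, -82]
4 | SUB | [86, 168]
5 | DUP | [86, 168, 168]
6 | DUP | [86, 168, 168, 168]
7 | PUSH -75 | [86, 168, 168, 168, -75]
8 | PUSH -92 | [86, 168, 168, 168, -75, -92]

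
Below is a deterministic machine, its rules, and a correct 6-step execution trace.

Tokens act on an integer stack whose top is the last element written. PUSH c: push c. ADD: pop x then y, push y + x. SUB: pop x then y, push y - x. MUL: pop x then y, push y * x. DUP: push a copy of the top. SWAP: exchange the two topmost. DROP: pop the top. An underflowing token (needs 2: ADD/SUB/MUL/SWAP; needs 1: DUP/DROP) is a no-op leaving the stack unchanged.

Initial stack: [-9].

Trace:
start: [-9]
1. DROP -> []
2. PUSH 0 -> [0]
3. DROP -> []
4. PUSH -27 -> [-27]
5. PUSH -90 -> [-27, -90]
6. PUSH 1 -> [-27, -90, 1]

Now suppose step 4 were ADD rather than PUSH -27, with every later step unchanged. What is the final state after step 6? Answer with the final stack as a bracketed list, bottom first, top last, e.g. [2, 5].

(re-executing from step 4 with the substitution; state before step 4: [])
4. ADD -> []
5. PUSH -90 -> [-90]
6. PUSH 1 -> [-90, 1]

[-90, 1]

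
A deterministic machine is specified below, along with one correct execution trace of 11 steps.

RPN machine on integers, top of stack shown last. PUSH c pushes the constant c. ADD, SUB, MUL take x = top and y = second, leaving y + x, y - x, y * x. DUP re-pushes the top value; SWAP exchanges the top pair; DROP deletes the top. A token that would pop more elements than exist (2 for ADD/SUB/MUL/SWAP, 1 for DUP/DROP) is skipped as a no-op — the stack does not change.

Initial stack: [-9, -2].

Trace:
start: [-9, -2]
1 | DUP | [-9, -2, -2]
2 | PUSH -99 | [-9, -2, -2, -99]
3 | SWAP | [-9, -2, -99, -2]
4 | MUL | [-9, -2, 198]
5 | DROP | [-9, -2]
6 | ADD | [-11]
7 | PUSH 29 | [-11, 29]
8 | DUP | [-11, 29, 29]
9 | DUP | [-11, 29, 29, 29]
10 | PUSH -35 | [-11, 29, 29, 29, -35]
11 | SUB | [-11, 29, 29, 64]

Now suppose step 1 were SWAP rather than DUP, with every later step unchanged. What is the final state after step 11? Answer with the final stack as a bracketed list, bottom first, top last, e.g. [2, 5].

[-2, 29, 29, 64]

(re-executing from step 1 with the substitution; state before step 1: [-9, -2])
1 | SWAP | [-2, -9]
2 | PUSH -99 | [-2, -9, -99]
3 | SWAP | [-2, -99, -9]
4 | MUL | [-2, 891]
5 | DROP | [-2]
6 | ADD | [-2]
7 | PUSH 29 | [-2, 29]
8 | DUP | [-2, 29, 29]
9 | DUP | [-2, 29, 29, 29]
10 | PUSH -35 | [-2, 29, 29, 29, -35]
11 | SUB | [-2, 29, 29, 64]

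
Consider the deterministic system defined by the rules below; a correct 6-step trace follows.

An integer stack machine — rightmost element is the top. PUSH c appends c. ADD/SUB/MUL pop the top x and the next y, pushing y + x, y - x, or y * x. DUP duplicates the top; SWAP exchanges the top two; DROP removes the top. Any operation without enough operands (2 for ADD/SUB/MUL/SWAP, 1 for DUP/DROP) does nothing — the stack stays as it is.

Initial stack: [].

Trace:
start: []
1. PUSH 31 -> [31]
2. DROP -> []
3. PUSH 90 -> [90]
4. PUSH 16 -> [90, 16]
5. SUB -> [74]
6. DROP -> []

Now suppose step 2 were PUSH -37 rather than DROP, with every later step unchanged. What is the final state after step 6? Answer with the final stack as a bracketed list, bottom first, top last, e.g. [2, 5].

[31, -37]

(re-executing from step 2 with the substitution; state before step 2: [31])
2. PUSH -37 -> [31, -37]
3. PUSH 90 -> [31, -37, 90]
4. PUSH 16 -> [31, -37, 90, 16]
5. SUB -> [31, -37, 74]
6. DROP -> [31, -37]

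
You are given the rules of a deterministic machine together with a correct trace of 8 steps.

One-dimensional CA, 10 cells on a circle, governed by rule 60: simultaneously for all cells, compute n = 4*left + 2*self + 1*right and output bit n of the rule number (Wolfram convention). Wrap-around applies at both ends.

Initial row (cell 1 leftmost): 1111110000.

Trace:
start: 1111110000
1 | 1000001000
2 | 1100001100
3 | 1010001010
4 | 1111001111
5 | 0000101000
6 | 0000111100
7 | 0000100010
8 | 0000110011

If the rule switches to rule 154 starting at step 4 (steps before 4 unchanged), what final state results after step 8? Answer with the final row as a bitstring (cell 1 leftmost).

(re-executing steps 4..8 under rule 154; state before step 4: 1010001010)
4 | 0001010000
5 | 0010001000
6 | 0101010100
7 | 1000000010
8 | 0100000100

0100000100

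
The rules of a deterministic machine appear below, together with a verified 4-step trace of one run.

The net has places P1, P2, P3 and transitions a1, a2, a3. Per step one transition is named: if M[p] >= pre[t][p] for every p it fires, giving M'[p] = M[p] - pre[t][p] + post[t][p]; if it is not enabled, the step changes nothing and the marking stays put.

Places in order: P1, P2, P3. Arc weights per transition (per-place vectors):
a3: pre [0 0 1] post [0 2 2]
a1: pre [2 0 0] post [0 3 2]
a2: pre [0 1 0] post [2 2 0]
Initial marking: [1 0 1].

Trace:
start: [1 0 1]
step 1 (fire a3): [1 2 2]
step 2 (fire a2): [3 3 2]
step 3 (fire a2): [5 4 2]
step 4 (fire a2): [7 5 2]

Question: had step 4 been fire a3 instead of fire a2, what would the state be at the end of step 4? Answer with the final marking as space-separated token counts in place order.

5 6 3

(re-executing from step 4 with the substitution; state before step 4: [5 4 2])
step 4 (fire a3): [5 6 3]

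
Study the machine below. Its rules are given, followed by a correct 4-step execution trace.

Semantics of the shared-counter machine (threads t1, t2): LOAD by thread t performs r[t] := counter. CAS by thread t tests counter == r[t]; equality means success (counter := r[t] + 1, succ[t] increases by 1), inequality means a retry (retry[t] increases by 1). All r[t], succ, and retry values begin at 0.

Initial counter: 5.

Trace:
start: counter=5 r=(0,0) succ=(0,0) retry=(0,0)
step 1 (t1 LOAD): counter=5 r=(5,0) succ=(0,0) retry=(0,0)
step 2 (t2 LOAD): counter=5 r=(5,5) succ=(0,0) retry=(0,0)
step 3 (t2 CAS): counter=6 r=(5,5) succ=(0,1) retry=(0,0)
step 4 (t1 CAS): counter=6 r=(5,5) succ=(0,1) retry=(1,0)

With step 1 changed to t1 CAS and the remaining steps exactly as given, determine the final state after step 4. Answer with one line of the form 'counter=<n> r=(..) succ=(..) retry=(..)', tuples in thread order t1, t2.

(re-executing from step 1 with the substitution; state before step 1: counter=5 r=(0,0) succ=(0,0) retry=(0,0))
step 1 (t1 CAS): counter=5 r=(0,0) succ=(0,0) retry=(1,0)
step 2 (t2 LOAD): counter=5 r=(0,5) succ=(0,0) retry=(1,0)
step 3 (t2 CAS): counter=6 r=(0,5) succ=(0,1) retry=(1,0)
step 4 (t1 CAS): counter=6 r=(0,5) succ=(0,1) retry=(2,0)

counter=6 r=(0,5) succ=(0,1) retry=(2,0)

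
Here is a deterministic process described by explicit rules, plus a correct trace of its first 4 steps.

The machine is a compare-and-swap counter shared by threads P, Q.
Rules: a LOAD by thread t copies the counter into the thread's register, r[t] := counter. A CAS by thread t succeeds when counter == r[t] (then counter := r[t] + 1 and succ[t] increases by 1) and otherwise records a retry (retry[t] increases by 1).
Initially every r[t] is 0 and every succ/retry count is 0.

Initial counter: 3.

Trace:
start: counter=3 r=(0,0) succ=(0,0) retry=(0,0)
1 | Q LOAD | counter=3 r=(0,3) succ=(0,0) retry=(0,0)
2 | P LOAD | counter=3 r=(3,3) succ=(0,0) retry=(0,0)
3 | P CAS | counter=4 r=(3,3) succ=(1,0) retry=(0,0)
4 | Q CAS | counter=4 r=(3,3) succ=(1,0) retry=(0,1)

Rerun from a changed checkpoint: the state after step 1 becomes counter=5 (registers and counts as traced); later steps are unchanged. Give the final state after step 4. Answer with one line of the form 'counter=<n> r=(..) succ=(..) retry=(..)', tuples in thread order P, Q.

state after step 1 := counter=5 r=(0,3) succ=(0,0) retry=(0,0)
2 | P LOAD | counter=5 r=(5,3) succ=(0,0) retry=(0,0)
3 | P CAS | counter=6 r=(5,3) succ=(1,0) retry=(0,0)
4 | Q CAS | counter=6 r=(5,3) succ=(1,0) retry=(0,1)

counter=6 r=(5,3) succ=(1,0) retry=(0,1)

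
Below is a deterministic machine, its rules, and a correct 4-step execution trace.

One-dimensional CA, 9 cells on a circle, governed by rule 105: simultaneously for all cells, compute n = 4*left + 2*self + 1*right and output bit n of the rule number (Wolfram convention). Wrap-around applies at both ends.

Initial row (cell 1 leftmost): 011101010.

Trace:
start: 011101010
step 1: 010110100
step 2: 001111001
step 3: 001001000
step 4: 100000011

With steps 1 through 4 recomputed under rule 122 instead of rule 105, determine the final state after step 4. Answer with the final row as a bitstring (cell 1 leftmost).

011011000

(re-executing steps 1..4 under rule 122; state before step 1: 011101010)
step 1: 110110101
step 2: 011111011
step 3: 110001111
step 4: 011011000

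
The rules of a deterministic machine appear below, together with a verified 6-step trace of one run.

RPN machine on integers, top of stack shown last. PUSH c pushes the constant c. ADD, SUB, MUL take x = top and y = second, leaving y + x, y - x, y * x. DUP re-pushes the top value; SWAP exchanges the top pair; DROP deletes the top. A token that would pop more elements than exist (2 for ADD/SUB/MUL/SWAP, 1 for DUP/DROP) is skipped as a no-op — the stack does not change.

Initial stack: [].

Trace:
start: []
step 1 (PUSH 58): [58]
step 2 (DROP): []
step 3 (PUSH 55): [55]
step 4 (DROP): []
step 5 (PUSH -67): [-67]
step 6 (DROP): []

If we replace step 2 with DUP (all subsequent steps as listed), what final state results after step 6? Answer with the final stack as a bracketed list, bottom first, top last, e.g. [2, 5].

(re-executing from step 2 with the substitution; state before step 2: [58])
step 2 (DUP): [58, 58]
step 3 (PUSH 55): [58, 58, 55]
step 4 (DROP): [58, 58]
step 5 (PUSH -67): [58, 58, -67]
step 6 (DROP): [58, 58]

[58, 58]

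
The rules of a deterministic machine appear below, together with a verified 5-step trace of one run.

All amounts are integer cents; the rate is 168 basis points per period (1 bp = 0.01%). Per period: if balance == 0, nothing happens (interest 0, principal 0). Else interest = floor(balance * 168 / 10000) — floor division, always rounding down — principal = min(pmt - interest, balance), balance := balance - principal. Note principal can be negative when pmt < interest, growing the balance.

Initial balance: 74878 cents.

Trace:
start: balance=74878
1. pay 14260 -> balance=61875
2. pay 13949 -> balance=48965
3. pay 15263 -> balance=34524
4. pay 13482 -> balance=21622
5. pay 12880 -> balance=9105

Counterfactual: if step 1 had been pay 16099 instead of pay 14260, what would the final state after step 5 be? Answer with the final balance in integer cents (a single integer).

7139

(re-executing from step 1 with the substitution; state before step 1: balance=74878)
1. pay 16099 -> balance=60036
2. pay 13949 -> balance=47095
3. pay 15263 -> balance=32623
4. pay 13482 -> balance=19689
5. pay 12880 -> balance=7139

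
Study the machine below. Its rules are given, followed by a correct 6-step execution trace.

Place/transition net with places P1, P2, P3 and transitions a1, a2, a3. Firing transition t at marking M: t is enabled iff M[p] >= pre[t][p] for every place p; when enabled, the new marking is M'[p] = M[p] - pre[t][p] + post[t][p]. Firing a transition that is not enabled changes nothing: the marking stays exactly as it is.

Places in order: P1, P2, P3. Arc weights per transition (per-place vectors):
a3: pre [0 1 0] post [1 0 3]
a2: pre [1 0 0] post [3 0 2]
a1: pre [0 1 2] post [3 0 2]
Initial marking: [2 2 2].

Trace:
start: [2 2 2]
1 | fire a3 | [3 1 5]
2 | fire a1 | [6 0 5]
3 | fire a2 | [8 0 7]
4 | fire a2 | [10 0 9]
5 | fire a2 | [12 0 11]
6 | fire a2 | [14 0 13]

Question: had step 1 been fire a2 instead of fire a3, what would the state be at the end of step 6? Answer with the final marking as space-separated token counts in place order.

(re-executing from step 1 with the substitution; state before step 1: [2 2 2])
1 | fire a2 | [4 2 4]
2 | fire a1 | [7 1 4]
3 | fire a2 | [9 1 6]
4 | fire a2 | [11 1 8]
5 | fire a2 | [13 1 10]
6 | fire a2 | [15 1 12]

15 1 12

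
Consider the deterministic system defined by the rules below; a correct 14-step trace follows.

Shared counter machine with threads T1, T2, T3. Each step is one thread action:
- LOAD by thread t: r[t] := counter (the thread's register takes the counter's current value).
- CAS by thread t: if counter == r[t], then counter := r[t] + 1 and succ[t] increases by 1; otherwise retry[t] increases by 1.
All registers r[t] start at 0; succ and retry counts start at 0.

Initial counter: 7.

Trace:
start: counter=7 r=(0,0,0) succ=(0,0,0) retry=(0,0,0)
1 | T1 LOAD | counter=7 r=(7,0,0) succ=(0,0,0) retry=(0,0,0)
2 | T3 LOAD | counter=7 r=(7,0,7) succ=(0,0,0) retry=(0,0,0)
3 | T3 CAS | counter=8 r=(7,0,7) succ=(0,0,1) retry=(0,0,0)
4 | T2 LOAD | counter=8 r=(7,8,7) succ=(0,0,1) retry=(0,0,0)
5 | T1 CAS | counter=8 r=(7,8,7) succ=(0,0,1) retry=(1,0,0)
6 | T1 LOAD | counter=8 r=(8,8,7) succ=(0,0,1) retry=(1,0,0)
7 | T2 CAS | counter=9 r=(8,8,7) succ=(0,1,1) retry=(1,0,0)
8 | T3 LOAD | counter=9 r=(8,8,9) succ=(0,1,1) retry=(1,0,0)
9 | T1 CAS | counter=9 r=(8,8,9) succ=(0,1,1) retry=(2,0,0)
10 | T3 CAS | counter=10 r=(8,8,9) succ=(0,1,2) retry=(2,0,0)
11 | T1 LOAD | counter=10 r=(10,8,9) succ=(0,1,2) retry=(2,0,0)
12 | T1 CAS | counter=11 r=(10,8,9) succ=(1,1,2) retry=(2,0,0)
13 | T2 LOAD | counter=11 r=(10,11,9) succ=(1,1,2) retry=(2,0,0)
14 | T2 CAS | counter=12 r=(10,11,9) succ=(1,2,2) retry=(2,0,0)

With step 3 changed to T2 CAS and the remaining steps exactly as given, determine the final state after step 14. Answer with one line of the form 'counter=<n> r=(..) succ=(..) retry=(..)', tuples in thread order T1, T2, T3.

(re-executing from step 3 with the substitution; state before step 3: counter=7 r=(7,0,7) succ=(0,0,0) retry=(0,0,0))
3 | T2 CAS | counter=7 r=(7,0,7) succ=(0,0,0) retry=(0,1,0)
4 | T2 LOAD | counter=7 r=(7,7,7) succ=(0,0,0) retry=(0,1,0)
5 | T1 CAS | counter=8 r=(7,7,7) succ=(1,0,0) retry=(0,1,0)
6 | T1 LOAD | counter=8 r=(8,7,7) succ=(1,0,0) retry=(0,1,0)
7 | T2 CAS | counter=8 r=(8,7,7) succ=(1,0,0) retry=(0,2,0)
8 | T3 LOAD | counter=8 r=(8,7,8) succ=(1,0,0) retry=(0,2,0)
9 | T1 CAS | counter=9 r=(8,7,8) succ=(2,0,0) retry=(0,2,0)
10 | T3 CAS | counter=9 r=(8,7,8) succ=(2,0,0) retry=(0,2,1)
11 | T1 LOAD | counter=9 r=(9,7,8) succ=(2,0,0) retry=(0,2,1)
12 | T1 CAS | counter=10 r=(9,7,8) succ=(3,0,0) retry=(0,2,1)
13 | T2 LOAD | counter=10 r=(9,10,8) succ=(3,0,0) retry=(0,2,1)
14 | T2 CAS | counter=11 r=(9,10,8) succ=(3,1,0) retry=(0,2,1)

counter=11 r=(9,10,8) succ=(3,1,0) retry=(0,2,1)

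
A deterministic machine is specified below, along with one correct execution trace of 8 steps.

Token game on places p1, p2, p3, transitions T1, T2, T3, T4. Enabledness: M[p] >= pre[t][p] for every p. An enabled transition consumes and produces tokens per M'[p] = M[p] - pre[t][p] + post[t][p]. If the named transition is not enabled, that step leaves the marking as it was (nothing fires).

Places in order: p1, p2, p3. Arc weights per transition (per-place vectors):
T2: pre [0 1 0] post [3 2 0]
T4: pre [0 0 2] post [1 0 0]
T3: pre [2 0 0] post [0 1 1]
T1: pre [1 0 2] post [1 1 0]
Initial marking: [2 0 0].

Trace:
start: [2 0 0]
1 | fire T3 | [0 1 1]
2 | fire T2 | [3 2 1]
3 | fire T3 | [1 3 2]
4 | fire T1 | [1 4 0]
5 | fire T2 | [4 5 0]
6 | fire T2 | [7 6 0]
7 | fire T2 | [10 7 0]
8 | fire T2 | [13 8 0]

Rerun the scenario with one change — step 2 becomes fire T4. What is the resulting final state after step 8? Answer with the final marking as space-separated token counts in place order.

12 5 1

(re-executing from step 2 with the substitution; state before step 2: [0 1 1])
2 | fire T4 | [0 1 1]
3 | fire T3 | [0 1 1]
4 | fire T1 | [0 1 1]
5 | fire T2 | [3 2 1]
6 | fire T2 | [6 3 1]
7 | fire T2 | [9 4 1]
8 | fire T2 | [12 5 1]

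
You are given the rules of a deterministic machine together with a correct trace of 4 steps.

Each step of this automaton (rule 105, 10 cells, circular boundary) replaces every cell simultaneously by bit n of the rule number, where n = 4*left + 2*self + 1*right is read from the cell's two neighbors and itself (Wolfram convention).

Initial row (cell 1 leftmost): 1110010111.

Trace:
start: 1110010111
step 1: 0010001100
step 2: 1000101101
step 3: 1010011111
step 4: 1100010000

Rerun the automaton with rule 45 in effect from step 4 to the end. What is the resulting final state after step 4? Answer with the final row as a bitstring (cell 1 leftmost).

0110010000

(re-executing step 4 under rule 45; state before step 4: 1010011111)
step 4: 0110010000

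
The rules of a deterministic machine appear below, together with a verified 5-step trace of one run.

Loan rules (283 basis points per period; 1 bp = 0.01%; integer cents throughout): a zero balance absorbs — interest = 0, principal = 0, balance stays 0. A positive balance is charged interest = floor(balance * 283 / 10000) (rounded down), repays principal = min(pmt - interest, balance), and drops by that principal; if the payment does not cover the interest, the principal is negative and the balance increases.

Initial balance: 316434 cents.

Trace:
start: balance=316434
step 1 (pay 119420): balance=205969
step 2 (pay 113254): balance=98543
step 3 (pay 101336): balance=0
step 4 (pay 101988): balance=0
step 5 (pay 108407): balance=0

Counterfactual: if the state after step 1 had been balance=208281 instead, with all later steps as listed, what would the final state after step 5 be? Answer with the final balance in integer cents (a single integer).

0

state after step 1 := balance=208281
step 2 (pay 113254): balance=100921
step 3 (pay 101336): balance=2441
step 4 (pay 101988): balance=0
step 5 (pay 108407): balance=0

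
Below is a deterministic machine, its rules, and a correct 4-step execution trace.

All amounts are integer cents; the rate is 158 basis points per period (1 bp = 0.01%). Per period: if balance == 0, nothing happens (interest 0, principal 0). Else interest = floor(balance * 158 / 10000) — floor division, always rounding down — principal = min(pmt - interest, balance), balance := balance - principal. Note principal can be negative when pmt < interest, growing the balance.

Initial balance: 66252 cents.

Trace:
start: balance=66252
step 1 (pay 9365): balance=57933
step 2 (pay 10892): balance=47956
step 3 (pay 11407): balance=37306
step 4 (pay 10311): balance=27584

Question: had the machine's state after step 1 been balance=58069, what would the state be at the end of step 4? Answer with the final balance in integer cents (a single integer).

state after step 1 := balance=58069
step 2 (pay 10892): balance=48094
step 3 (pay 11407): balance=37446
step 4 (pay 10311): balance=27726

27726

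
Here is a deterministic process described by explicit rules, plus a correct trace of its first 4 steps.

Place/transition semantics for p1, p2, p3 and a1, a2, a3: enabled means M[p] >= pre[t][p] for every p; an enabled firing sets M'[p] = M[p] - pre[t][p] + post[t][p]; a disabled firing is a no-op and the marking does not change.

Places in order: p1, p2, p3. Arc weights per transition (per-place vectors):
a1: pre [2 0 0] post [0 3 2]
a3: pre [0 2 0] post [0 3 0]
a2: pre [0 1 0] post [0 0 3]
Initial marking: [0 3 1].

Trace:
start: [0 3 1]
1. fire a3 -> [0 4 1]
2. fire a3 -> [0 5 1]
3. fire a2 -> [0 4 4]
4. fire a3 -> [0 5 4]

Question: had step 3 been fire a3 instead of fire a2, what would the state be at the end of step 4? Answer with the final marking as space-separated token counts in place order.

0 7 1

(re-executing from step 3 with the substitution; state before step 3: [0 5 1])
3. fire a3 -> [0 6 1]
4. fire a3 -> [0 7 1]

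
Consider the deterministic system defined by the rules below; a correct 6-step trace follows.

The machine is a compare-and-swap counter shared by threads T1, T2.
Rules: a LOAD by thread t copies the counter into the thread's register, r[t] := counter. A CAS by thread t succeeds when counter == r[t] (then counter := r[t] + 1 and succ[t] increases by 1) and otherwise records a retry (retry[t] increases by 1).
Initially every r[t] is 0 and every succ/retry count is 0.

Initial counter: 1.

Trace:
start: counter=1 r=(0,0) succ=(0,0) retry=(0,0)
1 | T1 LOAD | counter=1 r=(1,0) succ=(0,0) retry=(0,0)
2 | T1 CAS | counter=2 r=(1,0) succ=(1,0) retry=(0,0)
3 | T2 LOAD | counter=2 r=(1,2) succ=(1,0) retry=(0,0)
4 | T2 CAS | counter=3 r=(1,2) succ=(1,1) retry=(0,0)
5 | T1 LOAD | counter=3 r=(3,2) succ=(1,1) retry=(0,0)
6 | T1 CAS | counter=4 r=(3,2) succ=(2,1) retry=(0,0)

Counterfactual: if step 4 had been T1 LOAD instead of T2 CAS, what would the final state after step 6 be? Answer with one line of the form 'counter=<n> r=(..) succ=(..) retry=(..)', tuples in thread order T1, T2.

counter=3 r=(2,2) succ=(2,0) retry=(0,0)

(re-executing from step 4 with the substitution; state before step 4: counter=2 r=(1,2) succ=(1,0) retry=(0,0))
4 | T1 LOAD | counter=2 r=(2,2) succ=(1,0) retry=(0,0)
5 | T1 LOAD | counter=2 r=(2,2) succ=(1,0) retry=(0,0)
6 | T1 CAS | counter=3 r=(2,2) succ=(2,0) retry=(0,0)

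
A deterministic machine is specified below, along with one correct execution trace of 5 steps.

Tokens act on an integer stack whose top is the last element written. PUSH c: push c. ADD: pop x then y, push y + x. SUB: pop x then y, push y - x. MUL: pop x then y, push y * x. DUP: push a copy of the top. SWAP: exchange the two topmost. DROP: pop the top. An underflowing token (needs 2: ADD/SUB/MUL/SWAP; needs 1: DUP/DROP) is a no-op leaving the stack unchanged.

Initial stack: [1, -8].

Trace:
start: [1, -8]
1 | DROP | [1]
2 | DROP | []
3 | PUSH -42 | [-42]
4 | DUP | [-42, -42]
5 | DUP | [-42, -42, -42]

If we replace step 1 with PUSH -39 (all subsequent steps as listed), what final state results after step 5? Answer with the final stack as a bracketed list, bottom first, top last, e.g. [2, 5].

[1, -8, -42, -42, -42]

(re-executing from step 1 with the substitution; state before step 1: [1, -8])
1 | PUSH -39 | [1, -8, -39]
2 | DROP | [1, -8]
3 | PUSH -42 | [1, -8, -42]
4 | DUP | [1, -8, -42, -42]
5 | DUP | [1, -8, -42, -42, -42]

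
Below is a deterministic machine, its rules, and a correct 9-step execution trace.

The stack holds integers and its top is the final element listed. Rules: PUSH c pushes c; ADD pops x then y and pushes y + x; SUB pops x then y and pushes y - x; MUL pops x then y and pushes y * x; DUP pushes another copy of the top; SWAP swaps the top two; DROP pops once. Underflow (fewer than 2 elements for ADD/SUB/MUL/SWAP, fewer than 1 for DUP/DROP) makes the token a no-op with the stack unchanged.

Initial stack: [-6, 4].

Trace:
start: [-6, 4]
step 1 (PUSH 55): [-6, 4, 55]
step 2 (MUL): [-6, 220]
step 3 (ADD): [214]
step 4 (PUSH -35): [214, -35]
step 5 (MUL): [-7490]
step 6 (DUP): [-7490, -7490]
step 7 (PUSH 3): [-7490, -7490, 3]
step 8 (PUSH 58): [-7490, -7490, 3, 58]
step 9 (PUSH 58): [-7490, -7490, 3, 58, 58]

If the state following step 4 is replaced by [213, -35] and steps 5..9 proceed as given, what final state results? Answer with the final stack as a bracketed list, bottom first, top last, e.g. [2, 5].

state after step 4 := [213, -35]
step 5 (MUL): [-7455]
step 6 (DUP): [-7455, -7455]
step 7 (PUSH 3): [-7455, -7455, 3]
step 8 (PUSH 58): [-7455, -7455, 3, 58]
step 9 (PUSH 58): [-7455, -7455, 3, 58, 58]

[-7455, -7455, 3, 58, 58]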